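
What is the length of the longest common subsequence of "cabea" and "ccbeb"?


LCS of "cabea" and "ccbeb"
DP table:
           c    c    b    e    b
      0    0    0    0    0    0
  c   0    1    1    1    1    1
  a   0    1    1    1    1    1
  b   0    1    1    2    2    2
  e   0    1    1    2    3    3
  a   0    1    1    2    3    3
LCS length = dp[5][5] = 3

3


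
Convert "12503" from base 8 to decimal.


Input: "12503" in base 8
Positional expansion:
  Digit '1' (value 1) x 8^4 = 4096
  Digit '2' (value 2) x 8^3 = 1024
  Digit '5' (value 5) x 8^2 = 320
  Digit '0' (value 0) x 8^1 = 0
  Digit '3' (value 3) x 8^0 = 3
Sum = 5443

5443


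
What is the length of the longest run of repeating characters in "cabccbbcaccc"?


Input: "cabccbbcaccc"
Scanning for longest run:
  Position 1 ('a'): new char, reset run to 1
  Position 2 ('b'): new char, reset run to 1
  Position 3 ('c'): new char, reset run to 1
  Position 4 ('c'): continues run of 'c', length=2
  Position 5 ('b'): new char, reset run to 1
  Position 6 ('b'): continues run of 'b', length=2
  Position 7 ('c'): new char, reset run to 1
  Position 8 ('a'): new char, reset run to 1
  Position 9 ('c'): new char, reset run to 1
  Position 10 ('c'): continues run of 'c', length=2
  Position 11 ('c'): continues run of 'c', length=3
Longest run: 'c' with length 3

3


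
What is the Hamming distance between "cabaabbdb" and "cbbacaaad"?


Comparing "cabaabbdb" and "cbbacaaad" position by position:
  Position 0: 'c' vs 'c' => same
  Position 1: 'a' vs 'b' => differ
  Position 2: 'b' vs 'b' => same
  Position 3: 'a' vs 'a' => same
  Position 4: 'a' vs 'c' => differ
  Position 5: 'b' vs 'a' => differ
  Position 6: 'b' vs 'a' => differ
  Position 7: 'd' vs 'a' => differ
  Position 8: 'b' vs 'd' => differ
Total differences (Hamming distance): 6

6


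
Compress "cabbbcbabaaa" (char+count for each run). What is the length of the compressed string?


Input: cabbbcbabaaa
Runs:
  'c' x 1 => "c1"
  'a' x 1 => "a1"
  'b' x 3 => "b3"
  'c' x 1 => "c1"
  'b' x 1 => "b1"
  'a' x 1 => "a1"
  'b' x 1 => "b1"
  'a' x 3 => "a3"
Compressed: "c1a1b3c1b1a1b1a3"
Compressed length: 16

16


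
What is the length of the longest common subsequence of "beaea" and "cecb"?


LCS of "beaea" and "cecb"
DP table:
           c    e    c    b
      0    0    0    0    0
  b   0    0    0    0    1
  e   0    0    1    1    1
  a   0    0    1    1    1
  e   0    0    1    1    1
  a   0    0    1    1    1
LCS length = dp[5][4] = 1

1


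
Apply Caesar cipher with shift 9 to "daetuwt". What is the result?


Caesar cipher: shift "daetuwt" by 9
  'd' (pos 3) + 9 = pos 12 = 'm'
  'a' (pos 0) + 9 = pos 9 = 'j'
  'e' (pos 4) + 9 = pos 13 = 'n'
  't' (pos 19) + 9 = pos 2 = 'c'
  'u' (pos 20) + 9 = pos 3 = 'd'
  'w' (pos 22) + 9 = pos 5 = 'f'
  't' (pos 19) + 9 = pos 2 = 'c'
Result: mjncdfc

mjncdfc


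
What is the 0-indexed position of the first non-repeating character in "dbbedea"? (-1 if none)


Input: dbbedea
Character frequencies:
  'a': 1
  'b': 2
  'd': 2
  'e': 2
Scanning left to right for freq == 1:
  Position 0 ('d'): freq=2, skip
  Position 1 ('b'): freq=2, skip
  Position 2 ('b'): freq=2, skip
  Position 3 ('e'): freq=2, skip
  Position 4 ('d'): freq=2, skip
  Position 5 ('e'): freq=2, skip
  Position 6 ('a'): unique! => answer = 6

6


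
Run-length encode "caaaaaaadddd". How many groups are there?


Input: caaaaaaadddd
Scanning for consecutive runs:
  Group 1: 'c' x 1 (positions 0-0)
  Group 2: 'a' x 7 (positions 1-7)
  Group 3: 'd' x 4 (positions 8-11)
Total groups: 3

3


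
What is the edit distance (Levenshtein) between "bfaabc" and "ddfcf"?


Computing edit distance: "bfaabc" -> "ddfcf"
DP table:
           d    d    f    c    f
      0    1    2    3    4    5
  b   1    1    2    3    4    5
  f   2    2    2    2    3    4
  a   3    3    3    3    3    4
  a   4    4    4    4    4    4
  b   5    5    5    5    5    5
  c   6    6    6    6    5    6
Edit distance = dp[6][5] = 6

6


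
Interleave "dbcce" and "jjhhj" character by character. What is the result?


Interleaving "dbcce" and "jjhhj":
  Position 0: 'd' from first, 'j' from second => "dj"
  Position 1: 'b' from first, 'j' from second => "bj"
  Position 2: 'c' from first, 'h' from second => "ch"
  Position 3: 'c' from first, 'h' from second => "ch"
  Position 4: 'e' from first, 'j' from second => "ej"
Result: djbjchchej

djbjchchej


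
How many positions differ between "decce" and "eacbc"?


Comparing "decce" and "eacbc" position by position:
  Position 0: 'd' vs 'e' => DIFFER
  Position 1: 'e' vs 'a' => DIFFER
  Position 2: 'c' vs 'c' => same
  Position 3: 'c' vs 'b' => DIFFER
  Position 4: 'e' vs 'c' => DIFFER
Positions that differ: 4

4


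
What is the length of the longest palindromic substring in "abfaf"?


Input: "abfaf"
Checking substrings for palindromes:
  [2:5] "faf" (len 3) => palindrome
Longest palindromic substring: "faf" with length 3

3


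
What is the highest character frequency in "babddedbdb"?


Input: babddedbdb
Character counts:
  'a': 1
  'b': 4
  'd': 4
  'e': 1
Maximum frequency: 4

4


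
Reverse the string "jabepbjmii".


Input: jabepbjmii
Reading characters right to left:
  Position 9: 'i'
  Position 8: 'i'
  Position 7: 'm'
  Position 6: 'j'
  Position 5: 'b'
  Position 4: 'p'
  Position 3: 'e'
  Position 2: 'b'
  Position 1: 'a'
  Position 0: 'j'
Reversed: iimjbpebaj

iimjbpebaj


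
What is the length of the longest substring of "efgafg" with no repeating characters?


Input: "efgafg"
Sliding window (track last position of each char):
  Position 0 ('e'): window [0,0] length 1 -- new best
  Position 1 ('f'): window [0,1] length 2 -- new best
  Position 2 ('g'): window [0,2] length 3 -- new best
  Position 3 ('a'): window [0,3] length 4 -- new best
  Position 4 ('f'): repeat (last at 1), move window start to 2
  Position 4 ('f'): window [2,4] length 3
  Position 5 ('g'): repeat (last at 2), move window start to 3
  Position 5 ('g'): window [3,5] length 3
Longest substring with no repeats: "efga" with length 4

4


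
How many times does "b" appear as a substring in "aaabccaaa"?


Searching for "b" in "aaabccaaa"
Scanning each position:
  Position 0: "a" => no
  Position 1: "a" => no
  Position 2: "a" => no
  Position 3: "b" => MATCH
  Position 4: "c" => no
  Position 5: "c" => no
  Position 6: "a" => no
  Position 7: "a" => no
  Position 8: "a" => no
Total occurrences: 1

1


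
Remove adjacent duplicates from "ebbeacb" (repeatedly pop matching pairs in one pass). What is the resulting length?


Input: ebbeacb
Stack-based adjacent duplicate removal:
  Read 'e': push. Stack: e
  Read 'b': push. Stack: eb
  Read 'b': matches stack top 'b' => pop. Stack: e
  Read 'e': matches stack top 'e' => pop. Stack: (empty)
  Read 'a': push. Stack: a
  Read 'c': push. Stack: ac
  Read 'b': push. Stack: acb
Final stack: "acb" (length 3)

3


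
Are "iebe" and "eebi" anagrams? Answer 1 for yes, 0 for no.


Strings: "iebe", "eebi"
Sorted first:  beei
Sorted second: beei
Sorted forms match => anagrams

1


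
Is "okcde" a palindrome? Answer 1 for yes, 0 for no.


Input: okcde
Reversed: edcko
  Compare pos 0 ('o') with pos 4 ('e'): MISMATCH
  Compare pos 1 ('k') with pos 3 ('d'): MISMATCH
Result: not a palindrome

0


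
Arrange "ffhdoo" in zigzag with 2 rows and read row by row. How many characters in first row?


Zigzag "ffhdoo" into 2 rows:
Placing characters:
  'f' => row 0
  'f' => row 1
  'h' => row 0
  'd' => row 1
  'o' => row 0
  'o' => row 1
Rows:
  Row 0: "fho"
  Row 1: "fdo"
First row length: 3

3


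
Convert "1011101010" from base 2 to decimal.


Input: "1011101010" in base 2
Positional expansion:
  Digit '1' (value 1) x 2^9 = 512
  Digit '0' (value 0) x 2^8 = 0
  Digit '1' (value 1) x 2^7 = 128
  Digit '1' (value 1) x 2^6 = 64
  Digit '1' (value 1) x 2^5 = 32
  Digit '0' (value 0) x 2^4 = 0
  Digit '1' (value 1) x 2^3 = 8
  Digit '0' (value 0) x 2^2 = 0
  Digit '1' (value 1) x 2^1 = 2
  Digit '0' (value 0) x 2^0 = 0
Sum = 746

746


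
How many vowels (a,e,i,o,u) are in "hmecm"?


Input: hmecm
Checking each character:
  'h' at position 0: consonant
  'm' at position 1: consonant
  'e' at position 2: vowel (running total: 1)
  'c' at position 3: consonant
  'm' at position 4: consonant
Total vowels: 1

1


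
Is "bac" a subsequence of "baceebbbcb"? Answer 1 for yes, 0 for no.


Check if "bac" is a subsequence of "baceebbbcb"
Greedy scan:
  Position 0 ('b'): matches sub[0] = 'b'
  Position 1 ('a'): matches sub[1] = 'a'
  Position 2 ('c'): matches sub[2] = 'c'
  Position 3 ('e'): no match needed
  Position 4 ('e'): no match needed
  Position 5 ('b'): no match needed
  Position 6 ('b'): no match needed
  Position 7 ('b'): no match needed
  Position 8 ('c'): no match needed
  Position 9 ('b'): no match needed
All 3 characters matched => is a subsequence

1


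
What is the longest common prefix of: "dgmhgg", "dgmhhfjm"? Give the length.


Words: dgmhgg, dgmhhfjm
  Position 0: all 'd' => match
  Position 1: all 'g' => match
  Position 2: all 'm' => match
  Position 3: all 'h' => match
  Position 4: ('g', 'h') => mismatch, stop
LCP = "dgmh" (length 4)

4


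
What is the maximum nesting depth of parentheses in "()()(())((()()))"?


Input: "()()(())((()()))"
Tracking depth:
  Position 0 '(': depth becomes 1
  Position 1 ')': depth becomes 0
  Position 2 '(': depth becomes 1
  Position 3 ')': depth becomes 0
  Position 4 '(': depth becomes 1
  Position 5 '(': depth becomes 2
  Position 6 ')': depth becomes 1
  Position 7 ')': depth becomes 0
  Position 8 '(': depth becomes 1
  Position 9 '(': depth becomes 2
  Position 10 '(': depth becomes 3
  Position 11 ')': depth becomes 2
  Position 12 '(': depth becomes 3
  Position 13 ')': depth becomes 2
  Position 14 ')': depth becomes 1
  Position 15 ')': depth becomes 0
Maximum depth reached: 3

3


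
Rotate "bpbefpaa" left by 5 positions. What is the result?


Input: "bpbefpaa", rotate left by 5
First 5 characters: "bpbef"
Remaining characters: "paa"
Concatenate remaining + first: "paa" + "bpbef" = "paabpbef"

paabpbef


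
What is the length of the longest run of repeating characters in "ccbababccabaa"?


Input: "ccbababccabaa"
Scanning for longest run:
  Position 1 ('c'): continues run of 'c', length=2
  Position 2 ('b'): new char, reset run to 1
  Position 3 ('a'): new char, reset run to 1
  Position 4 ('b'): new char, reset run to 1
  Position 5 ('a'): new char, reset run to 1
  Position 6 ('b'): new char, reset run to 1
  Position 7 ('c'): new char, reset run to 1
  Position 8 ('c'): continues run of 'c', length=2
  Position 9 ('a'): new char, reset run to 1
  Position 10 ('b'): new char, reset run to 1
  Position 11 ('a'): new char, reset run to 1
  Position 12 ('a'): continues run of 'a', length=2
Longest run: 'c' with length 2

2


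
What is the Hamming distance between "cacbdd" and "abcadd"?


Comparing "cacbdd" and "abcadd" position by position:
  Position 0: 'c' vs 'a' => differ
  Position 1: 'a' vs 'b' => differ
  Position 2: 'c' vs 'c' => same
  Position 3: 'b' vs 'a' => differ
  Position 4: 'd' vs 'd' => same
  Position 5: 'd' vs 'd' => same
Total differences (Hamming distance): 3

3


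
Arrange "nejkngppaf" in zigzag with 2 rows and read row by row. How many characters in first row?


Zigzag "nejkngppaf" into 2 rows:
Placing characters:
  'n' => row 0
  'e' => row 1
  'j' => row 0
  'k' => row 1
  'n' => row 0
  'g' => row 1
  'p' => row 0
  'p' => row 1
  'a' => row 0
  'f' => row 1
Rows:
  Row 0: "njnpa"
  Row 1: "ekgpf"
First row length: 5

5


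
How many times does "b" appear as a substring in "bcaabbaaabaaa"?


Searching for "b" in "bcaabbaaabaaa"
Scanning each position:
  Position 0: "b" => MATCH
  Position 1: "c" => no
  Position 2: "a" => no
  Position 3: "a" => no
  Position 4: "b" => MATCH
  Position 5: "b" => MATCH
  Position 6: "a" => no
  Position 7: "a" => no
  Position 8: "a" => no
  Position 9: "b" => MATCH
  Position 10: "a" => no
  Position 11: "a" => no
  Position 12: "a" => no
Total occurrences: 4

4


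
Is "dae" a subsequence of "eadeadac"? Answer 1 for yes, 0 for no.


Check if "dae" is a subsequence of "eadeadac"
Greedy scan:
  Position 0 ('e'): no match needed
  Position 1 ('a'): no match needed
  Position 2 ('d'): matches sub[0] = 'd'
  Position 3 ('e'): no match needed
  Position 4 ('a'): matches sub[1] = 'a'
  Position 5 ('d'): no match needed
  Position 6 ('a'): no match needed
  Position 7 ('c'): no match needed
Only matched 2/3 characters => not a subsequence

0


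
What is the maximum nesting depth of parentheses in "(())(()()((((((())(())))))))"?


Input: "(())(()()((((((())(())))))))"
Tracking depth:
  Position 0 '(': depth becomes 1
  Position 1 '(': depth becomes 2
  Position 2 ')': depth becomes 1
  Position 3 ')': depth becomes 0
  Position 4 '(': depth becomes 1
  Position 5 '(': depth becomes 2
  Position 6 ')': depth becomes 1
  Position 7 '(': depth becomes 2
  Position 8 ')': depth becomes 1
  Position 9 '(': depth becomes 2
  Position 10 '(': depth becomes 3
  Position 11 '(': depth becomes 4
  Position 12 '(': depth becomes 5
  Position 13 '(': depth becomes 6
  Position 14 '(': depth becomes 7
  Position 15 '(': depth becomes 8
  Position 16 ')': depth becomes 7
  Position 17 ')': depth becomes 6
  Position 18 '(': depth becomes 7
  Position 19 '(': depth becomes 8
  Position 20 ')': depth becomes 7
  Position 21 ')': depth becomes 6
  Position 22 ')': depth becomes 5
  Position 23 ')': depth becomes 4
  Position 24 ')': depth becomes 3
  Position 25 ')': depth becomes 2
  Position 26 ')': depth becomes 1
  Position 27 ')': depth becomes 0
Maximum depth reached: 8

8


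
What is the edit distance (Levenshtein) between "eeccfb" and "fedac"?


Computing edit distance: "eeccfb" -> "fedac"
DP table:
           f    e    d    a    c
      0    1    2    3    4    5
  e   1    1    1    2    3    4
  e   2    2    1    2    3    4
  c   3    3    2    2    3    3
  c   4    4    3    3    3    3
  f   5    4    4    4    4    4
  b   6    5    5    5    5    5
Edit distance = dp[6][5] = 5

5


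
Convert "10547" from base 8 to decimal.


Input: "10547" in base 8
Positional expansion:
  Digit '1' (value 1) x 8^4 = 4096
  Digit '0' (value 0) x 8^3 = 0
  Digit '5' (value 5) x 8^2 = 320
  Digit '4' (value 4) x 8^1 = 32
  Digit '7' (value 7) x 8^0 = 7
Sum = 4455

4455


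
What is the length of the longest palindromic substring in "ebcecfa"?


Input: "ebcecfa"
Checking substrings for palindromes:
  [2:5] "cec" (len 3) => palindrome
Longest palindromic substring: "cec" with length 3

3


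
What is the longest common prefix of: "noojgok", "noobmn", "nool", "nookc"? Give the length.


Words: noojgok, noobmn, nool, nookc
  Position 0: all 'n' => match
  Position 1: all 'o' => match
  Position 2: all 'o' => match
  Position 3: ('j', 'b', 'l', 'k') => mismatch, stop
LCP = "noo" (length 3)

3


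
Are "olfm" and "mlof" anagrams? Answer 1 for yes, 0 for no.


Strings: "olfm", "mlof"
Sorted first:  flmo
Sorted second: flmo
Sorted forms match => anagrams

1


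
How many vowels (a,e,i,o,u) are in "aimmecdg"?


Input: aimmecdg
Checking each character:
  'a' at position 0: vowel (running total: 1)
  'i' at position 1: vowel (running total: 2)
  'm' at position 2: consonant
  'm' at position 3: consonant
  'e' at position 4: vowel (running total: 3)
  'c' at position 5: consonant
  'd' at position 6: consonant
  'g' at position 7: consonant
Total vowels: 3

3


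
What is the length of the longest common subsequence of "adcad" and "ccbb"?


LCS of "adcad" and "ccbb"
DP table:
           c    c    b    b
      0    0    0    0    0
  a   0    0    0    0    0
  d   0    0    0    0    0
  c   0    1    1    1    1
  a   0    1    1    1    1
  d   0    1    1    1    1
LCS length = dp[5][4] = 1

1


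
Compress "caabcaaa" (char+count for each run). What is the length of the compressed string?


Input: caabcaaa
Runs:
  'c' x 1 => "c1"
  'a' x 2 => "a2"
  'b' x 1 => "b1"
  'c' x 1 => "c1"
  'a' x 3 => "a3"
Compressed: "c1a2b1c1a3"
Compressed length: 10

10


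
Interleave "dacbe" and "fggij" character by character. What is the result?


Interleaving "dacbe" and "fggij":
  Position 0: 'd' from first, 'f' from second => "df"
  Position 1: 'a' from first, 'g' from second => "ag"
  Position 2: 'c' from first, 'g' from second => "cg"
  Position 3: 'b' from first, 'i' from second => "bi"
  Position 4: 'e' from first, 'j' from second => "ej"
Result: dfagcgbiej

dfagcgbiej


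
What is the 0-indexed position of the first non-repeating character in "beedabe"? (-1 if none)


Input: beedabe
Character frequencies:
  'a': 1
  'b': 2
  'd': 1
  'e': 3
Scanning left to right for freq == 1:
  Position 0 ('b'): freq=2, skip
  Position 1 ('e'): freq=3, skip
  Position 2 ('e'): freq=3, skip
  Position 3 ('d'): unique! => answer = 3

3


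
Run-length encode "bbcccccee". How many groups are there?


Input: bbcccccee
Scanning for consecutive runs:
  Group 1: 'b' x 2 (positions 0-1)
  Group 2: 'c' x 5 (positions 2-6)
  Group 3: 'e' x 2 (positions 7-8)
Total groups: 3

3


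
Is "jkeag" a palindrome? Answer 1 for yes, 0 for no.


Input: jkeag
Reversed: gaekj
  Compare pos 0 ('j') with pos 4 ('g'): MISMATCH
  Compare pos 1 ('k') with pos 3 ('a'): MISMATCH
Result: not a palindrome

0


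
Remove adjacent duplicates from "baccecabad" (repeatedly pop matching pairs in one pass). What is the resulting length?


Input: baccecabad
Stack-based adjacent duplicate removal:
  Read 'b': push. Stack: b
  Read 'a': push. Stack: ba
  Read 'c': push. Stack: bac
  Read 'c': matches stack top 'c' => pop. Stack: ba
  Read 'e': push. Stack: bae
  Read 'c': push. Stack: baec
  Read 'a': push. Stack: baeca
  Read 'b': push. Stack: baecab
  Read 'a': push. Stack: baecaba
  Read 'd': push. Stack: baecabad
Final stack: "baecabad" (length 8)

8


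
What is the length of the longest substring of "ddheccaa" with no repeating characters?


Input: "ddheccaa"
Sliding window (track last position of each char):
  Position 0 ('d'): window [0,0] length 1 -- new best
  Position 1 ('d'): repeat (last at 0), move window start to 1
  Position 1 ('d'): window [1,1] length 1
  Position 2 ('h'): window [1,2] length 2 -- new best
  Position 3 ('e'): window [1,3] length 3 -- new best
  Position 4 ('c'): window [1,4] length 4 -- new best
  Position 5 ('c'): repeat (last at 4), move window start to 5
  Position 5 ('c'): window [5,5] length 1
  Position 6 ('a'): window [5,6] length 2
  Position 7 ('a'): repeat (last at 6), move window start to 7
  Position 7 ('a'): window [7,7] length 1
Longest substring with no repeats: "dhec" with length 4

4


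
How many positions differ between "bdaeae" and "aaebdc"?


Comparing "bdaeae" and "aaebdc" position by position:
  Position 0: 'b' vs 'a' => DIFFER
  Position 1: 'd' vs 'a' => DIFFER
  Position 2: 'a' vs 'e' => DIFFER
  Position 3: 'e' vs 'b' => DIFFER
  Position 4: 'a' vs 'd' => DIFFER
  Position 5: 'e' vs 'c' => DIFFER
Positions that differ: 6

6


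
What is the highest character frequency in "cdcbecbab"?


Input: cdcbecbab
Character counts:
  'a': 1
  'b': 3
  'c': 3
  'd': 1
  'e': 1
Maximum frequency: 3

3


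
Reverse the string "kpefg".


Input: kpefg
Reading characters right to left:
  Position 4: 'g'
  Position 3: 'f'
  Position 2: 'e'
  Position 1: 'p'
  Position 0: 'k'
Reversed: gfepk

gfepk


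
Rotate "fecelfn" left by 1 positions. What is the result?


Input: "fecelfn", rotate left by 1
First 1 characters: "f"
Remaining characters: "ecelfn"
Concatenate remaining + first: "ecelfn" + "f" = "ecelfnf"

ecelfnf


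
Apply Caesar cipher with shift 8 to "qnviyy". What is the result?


Caesar cipher: shift "qnviyy" by 8
  'q' (pos 16) + 8 = pos 24 = 'y'
  'n' (pos 13) + 8 = pos 21 = 'v'
  'v' (pos 21) + 8 = pos 3 = 'd'
  'i' (pos 8) + 8 = pos 16 = 'q'
  'y' (pos 24) + 8 = pos 6 = 'g'
  'y' (pos 24) + 8 = pos 6 = 'g'
Result: yvdqgg

yvdqgg


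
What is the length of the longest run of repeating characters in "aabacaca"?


Input: "aabacaca"
Scanning for longest run:
  Position 1 ('a'): continues run of 'a', length=2
  Position 2 ('b'): new char, reset run to 1
  Position 3 ('a'): new char, reset run to 1
  Position 4 ('c'): new char, reset run to 1
  Position 5 ('a'): new char, reset run to 1
  Position 6 ('c'): new char, reset run to 1
  Position 7 ('a'): new char, reset run to 1
Longest run: 'a' with length 2

2


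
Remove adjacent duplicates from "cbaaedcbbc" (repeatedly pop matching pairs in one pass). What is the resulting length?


Input: cbaaedcbbc
Stack-based adjacent duplicate removal:
  Read 'c': push. Stack: c
  Read 'b': push. Stack: cb
  Read 'a': push. Stack: cba
  Read 'a': matches stack top 'a' => pop. Stack: cb
  Read 'e': push. Stack: cbe
  Read 'd': push. Stack: cbed
  Read 'c': push. Stack: cbedc
  Read 'b': push. Stack: cbedcb
  Read 'b': matches stack top 'b' => pop. Stack: cbedc
  Read 'c': matches stack top 'c' => pop. Stack: cbed
Final stack: "cbed" (length 4)

4


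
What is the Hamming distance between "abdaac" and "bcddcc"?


Comparing "abdaac" and "bcddcc" position by position:
  Position 0: 'a' vs 'b' => differ
  Position 1: 'b' vs 'c' => differ
  Position 2: 'd' vs 'd' => same
  Position 3: 'a' vs 'd' => differ
  Position 4: 'a' vs 'c' => differ
  Position 5: 'c' vs 'c' => same
Total differences (Hamming distance): 4

4


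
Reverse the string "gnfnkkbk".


Input: gnfnkkbk
Reading characters right to left:
  Position 7: 'k'
  Position 6: 'b'
  Position 5: 'k'
  Position 4: 'k'
  Position 3: 'n'
  Position 2: 'f'
  Position 1: 'n'
  Position 0: 'g'
Reversed: kbkknfng

kbkknfng


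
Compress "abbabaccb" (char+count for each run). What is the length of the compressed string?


Input: abbabaccb
Runs:
  'a' x 1 => "a1"
  'b' x 2 => "b2"
  'a' x 1 => "a1"
  'b' x 1 => "b1"
  'a' x 1 => "a1"
  'c' x 2 => "c2"
  'b' x 1 => "b1"
Compressed: "a1b2a1b1a1c2b1"
Compressed length: 14

14


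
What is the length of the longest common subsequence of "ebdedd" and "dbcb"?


LCS of "ebdedd" and "dbcb"
DP table:
           d    b    c    b
      0    0    0    0    0
  e   0    0    0    0    0
  b   0    0    1    1    1
  d   0    1    1    1    1
  e   0    1    1    1    1
  d   0    1    1    1    1
  d   0    1    1    1    1
LCS length = dp[6][4] = 1

1


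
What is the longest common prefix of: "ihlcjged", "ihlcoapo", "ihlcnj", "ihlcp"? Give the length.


Words: ihlcjged, ihlcoapo, ihlcnj, ihlcp
  Position 0: all 'i' => match
  Position 1: all 'h' => match
  Position 2: all 'l' => match
  Position 3: all 'c' => match
  Position 4: ('j', 'o', 'n', 'p') => mismatch, stop
LCP = "ihlc" (length 4)

4


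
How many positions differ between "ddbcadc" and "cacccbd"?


Comparing "ddbcadc" and "cacccbd" position by position:
  Position 0: 'd' vs 'c' => DIFFER
  Position 1: 'd' vs 'a' => DIFFER
  Position 2: 'b' vs 'c' => DIFFER
  Position 3: 'c' vs 'c' => same
  Position 4: 'a' vs 'c' => DIFFER
  Position 5: 'd' vs 'b' => DIFFER
  Position 6: 'c' vs 'd' => DIFFER
Positions that differ: 6

6


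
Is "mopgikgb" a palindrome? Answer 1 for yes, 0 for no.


Input: mopgikgb
Reversed: bgkigpom
  Compare pos 0 ('m') with pos 7 ('b'): MISMATCH
  Compare pos 1 ('o') with pos 6 ('g'): MISMATCH
  Compare pos 2 ('p') with pos 5 ('k'): MISMATCH
  Compare pos 3 ('g') with pos 4 ('i'): MISMATCH
Result: not a palindrome

0


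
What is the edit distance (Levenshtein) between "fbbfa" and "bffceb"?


Computing edit distance: "fbbfa" -> "bffceb"
DP table:
           b    f    f    c    e    b
      0    1    2    3    4    5    6
  f   1    1    1    2    3    4    5
  b   2    1    2    2    3    4    4
  b   3    2    2    3    3    4    4
  f   4    3    2    2    3    4    5
  a   5    4    3    3    3    4    5
Edit distance = dp[5][6] = 5

5


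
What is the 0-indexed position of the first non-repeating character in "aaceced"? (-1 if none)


Input: aaceced
Character frequencies:
  'a': 2
  'c': 2
  'd': 1
  'e': 2
Scanning left to right for freq == 1:
  Position 0 ('a'): freq=2, skip
  Position 1 ('a'): freq=2, skip
  Position 2 ('c'): freq=2, skip
  Position 3 ('e'): freq=2, skip
  Position 4 ('c'): freq=2, skip
  Position 5 ('e'): freq=2, skip
  Position 6 ('d'): unique! => answer = 6

6


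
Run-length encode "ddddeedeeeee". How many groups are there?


Input: ddddeedeeeee
Scanning for consecutive runs:
  Group 1: 'd' x 4 (positions 0-3)
  Group 2: 'e' x 2 (positions 4-5)
  Group 3: 'd' x 1 (positions 6-6)
  Group 4: 'e' x 5 (positions 7-11)
Total groups: 4

4


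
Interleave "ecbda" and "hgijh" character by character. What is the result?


Interleaving "ecbda" and "hgijh":
  Position 0: 'e' from first, 'h' from second => "eh"
  Position 1: 'c' from first, 'g' from second => "cg"
  Position 2: 'b' from first, 'i' from second => "bi"
  Position 3: 'd' from first, 'j' from second => "dj"
  Position 4: 'a' from first, 'h' from second => "ah"
Result: ehcgbidjah

ehcgbidjah


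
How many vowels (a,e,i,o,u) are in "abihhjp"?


Input: abihhjp
Checking each character:
  'a' at position 0: vowel (running total: 1)
  'b' at position 1: consonant
  'i' at position 2: vowel (running total: 2)
  'h' at position 3: consonant
  'h' at position 4: consonant
  'j' at position 5: consonant
  'p' at position 6: consonant
Total vowels: 2

2


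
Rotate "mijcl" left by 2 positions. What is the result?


Input: "mijcl", rotate left by 2
First 2 characters: "mi"
Remaining characters: "jcl"
Concatenate remaining + first: "jcl" + "mi" = "jclmi"

jclmi


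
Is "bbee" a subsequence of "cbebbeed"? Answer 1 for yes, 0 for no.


Check if "bbee" is a subsequence of "cbebbeed"
Greedy scan:
  Position 0 ('c'): no match needed
  Position 1 ('b'): matches sub[0] = 'b'
  Position 2 ('e'): no match needed
  Position 3 ('b'): matches sub[1] = 'b'
  Position 4 ('b'): no match needed
  Position 5 ('e'): matches sub[2] = 'e'
  Position 6 ('e'): matches sub[3] = 'e'
  Position 7 ('d'): no match needed
All 4 characters matched => is a subsequence

1


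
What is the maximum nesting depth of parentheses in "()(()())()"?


Input: "()(()())()"
Tracking depth:
  Position 0 '(': depth becomes 1
  Position 1 ')': depth becomes 0
  Position 2 '(': depth becomes 1
  Position 3 '(': depth becomes 2
  Position 4 ')': depth becomes 1
  Position 5 '(': depth becomes 2
  Position 6 ')': depth becomes 1
  Position 7 ')': depth becomes 0
  Position 8 '(': depth becomes 1
  Position 9 ')': depth becomes 0
Maximum depth reached: 2

2


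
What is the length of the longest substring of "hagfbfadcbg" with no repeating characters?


Input: "hagfbfadcbg"
Sliding window (track last position of each char):
  Position 0 ('h'): window [0,0] length 1 -- new best
  Position 1 ('a'): window [0,1] length 2 -- new best
  Position 2 ('g'): window [0,2] length 3 -- new best
  Position 3 ('f'): window [0,3] length 4 -- new best
  Position 4 ('b'): window [0,4] length 5 -- new best
  Position 5 ('f'): repeat (last at 3), move window start to 4
  Position 5 ('f'): window [4,5] length 2
  Position 6 ('a'): window [4,6] length 3
  Position 7 ('d'): window [4,7] length 4
  Position 8 ('c'): window [4,8] length 5
  Position 9 ('b'): repeat (last at 4), move window start to 5
  Position 9 ('b'): window [5,9] length 5
  Position 10 ('g'): window [5,10] length 6 -- new best
Longest substring with no repeats: "fadcbg" with length 6

6


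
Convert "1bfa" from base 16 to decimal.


Input: "1bfa" in base 16
Positional expansion:
  Digit '1' (value 1) x 16^3 = 4096
  Digit 'b' (value 11) x 16^2 = 2816
  Digit 'f' (value 15) x 16^1 = 240
  Digit 'a' (value 10) x 16^0 = 10
Sum = 7162

7162


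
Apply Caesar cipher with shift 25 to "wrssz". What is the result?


Caesar cipher: shift "wrssz" by 25
  'w' (pos 22) + 25 = pos 21 = 'v'
  'r' (pos 17) + 25 = pos 16 = 'q'
  's' (pos 18) + 25 = pos 17 = 'r'
  's' (pos 18) + 25 = pos 17 = 'r'
  'z' (pos 25) + 25 = pos 24 = 'y'
Result: vqrry

vqrry


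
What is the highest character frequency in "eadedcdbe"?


Input: eadedcdbe
Character counts:
  'a': 1
  'b': 1
  'c': 1
  'd': 3
  'e': 3
Maximum frequency: 3

3


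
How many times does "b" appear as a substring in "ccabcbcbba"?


Searching for "b" in "ccabcbcbba"
Scanning each position:
  Position 0: "c" => no
  Position 1: "c" => no
  Position 2: "a" => no
  Position 3: "b" => MATCH
  Position 4: "c" => no
  Position 5: "b" => MATCH
  Position 6: "c" => no
  Position 7: "b" => MATCH
  Position 8: "b" => MATCH
  Position 9: "a" => no
Total occurrences: 4

4


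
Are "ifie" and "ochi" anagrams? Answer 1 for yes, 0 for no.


Strings: "ifie", "ochi"
Sorted first:  efii
Sorted second: chio
Differ at position 0: 'e' vs 'c' => not anagrams

0


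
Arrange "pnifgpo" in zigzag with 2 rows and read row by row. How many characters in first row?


Zigzag "pnifgpo" into 2 rows:
Placing characters:
  'p' => row 0
  'n' => row 1
  'i' => row 0
  'f' => row 1
  'g' => row 0
  'p' => row 1
  'o' => row 0
Rows:
  Row 0: "pigo"
  Row 1: "nfp"
First row length: 4

4


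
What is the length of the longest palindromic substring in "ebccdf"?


Input: "ebccdf"
Checking substrings for palindromes:
  [2:4] "cc" (len 2) => palindrome
Longest palindromic substring: "cc" with length 2

2


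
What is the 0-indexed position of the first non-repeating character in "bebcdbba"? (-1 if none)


Input: bebcdbba
Character frequencies:
  'a': 1
  'b': 4
  'c': 1
  'd': 1
  'e': 1
Scanning left to right for freq == 1:
  Position 0 ('b'): freq=4, skip
  Position 1 ('e'): unique! => answer = 1

1


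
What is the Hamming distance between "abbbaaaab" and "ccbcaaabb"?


Comparing "abbbaaaab" and "ccbcaaabb" position by position:
  Position 0: 'a' vs 'c' => differ
  Position 1: 'b' vs 'c' => differ
  Position 2: 'b' vs 'b' => same
  Position 3: 'b' vs 'c' => differ
  Position 4: 'a' vs 'a' => same
  Position 5: 'a' vs 'a' => same
  Position 6: 'a' vs 'a' => same
  Position 7: 'a' vs 'b' => differ
  Position 8: 'b' vs 'b' => same
Total differences (Hamming distance): 4

4


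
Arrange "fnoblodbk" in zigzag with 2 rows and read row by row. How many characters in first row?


Zigzag "fnoblodbk" into 2 rows:
Placing characters:
  'f' => row 0
  'n' => row 1
  'o' => row 0
  'b' => row 1
  'l' => row 0
  'o' => row 1
  'd' => row 0
  'b' => row 1
  'k' => row 0
Rows:
  Row 0: "foldk"
  Row 1: "nbob"
First row length: 5

5


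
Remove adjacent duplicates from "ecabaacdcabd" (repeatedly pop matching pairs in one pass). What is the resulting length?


Input: ecabaacdcabd
Stack-based adjacent duplicate removal:
  Read 'e': push. Stack: e
  Read 'c': push. Stack: ec
  Read 'a': push. Stack: eca
  Read 'b': push. Stack: ecab
  Read 'a': push. Stack: ecaba
  Read 'a': matches stack top 'a' => pop. Stack: ecab
  Read 'c': push. Stack: ecabc
  Read 'd': push. Stack: ecabcd
  Read 'c': push. Stack: ecabcdc
  Read 'a': push. Stack: ecabcdca
  Read 'b': push. Stack: ecabcdcab
  Read 'd': push. Stack: ecabcdcabd
Final stack: "ecabcdcabd" (length 10)

10


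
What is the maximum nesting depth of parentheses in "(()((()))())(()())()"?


Input: "(()((()))())(()())()"
Tracking depth:
  Position 0 '(': depth becomes 1
  Position 1 '(': depth becomes 2
  Position 2 ')': depth becomes 1
  Position 3 '(': depth becomes 2
  Position 4 '(': depth becomes 3
  Position 5 '(': depth becomes 4
  Position 6 ')': depth becomes 3
  Position 7 ')': depth becomes 2
  Position 8 ')': depth becomes 1
  Position 9 '(': depth becomes 2
  Position 10 ')': depth becomes 1
  Position 11 ')': depth becomes 0
  Position 12 '(': depth becomes 1
  Position 13 '(': depth becomes 2
  Position 14 ')': depth becomes 1
  Position 15 '(': depth becomes 2
  Position 16 ')': depth becomes 1
  Position 17 ')': depth becomes 0
  Position 18 '(': depth becomes 1
  Position 19 ')': depth becomes 0
Maximum depth reached: 4

4


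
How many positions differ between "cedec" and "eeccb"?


Comparing "cedec" and "eeccb" position by position:
  Position 0: 'c' vs 'e' => DIFFER
  Position 1: 'e' vs 'e' => same
  Position 2: 'd' vs 'c' => DIFFER
  Position 3: 'e' vs 'c' => DIFFER
  Position 4: 'c' vs 'b' => DIFFER
Positions that differ: 4

4


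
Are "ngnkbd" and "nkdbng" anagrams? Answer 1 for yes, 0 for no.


Strings: "ngnkbd", "nkdbng"
Sorted first:  bdgknn
Sorted second: bdgknn
Sorted forms match => anagrams

1


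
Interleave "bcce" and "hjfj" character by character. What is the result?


Interleaving "bcce" and "hjfj":
  Position 0: 'b' from first, 'h' from second => "bh"
  Position 1: 'c' from first, 'j' from second => "cj"
  Position 2: 'c' from first, 'f' from second => "cf"
  Position 3: 'e' from first, 'j' from second => "ej"
Result: bhcjcfej

bhcjcfej


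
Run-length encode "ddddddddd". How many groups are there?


Input: ddddddddd
Scanning for consecutive runs:
  Group 1: 'd' x 9 (positions 0-8)
Total groups: 1

1


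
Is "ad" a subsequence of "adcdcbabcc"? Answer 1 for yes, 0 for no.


Check if "ad" is a subsequence of "adcdcbabcc"
Greedy scan:
  Position 0 ('a'): matches sub[0] = 'a'
  Position 1 ('d'): matches sub[1] = 'd'
  Position 2 ('c'): no match needed
  Position 3 ('d'): no match needed
  Position 4 ('c'): no match needed
  Position 5 ('b'): no match needed
  Position 6 ('a'): no match needed
  Position 7 ('b'): no match needed
  Position 8 ('c'): no match needed
  Position 9 ('c'): no match needed
All 2 characters matched => is a subsequence

1


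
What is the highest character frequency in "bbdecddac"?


Input: bbdecddac
Character counts:
  'a': 1
  'b': 2
  'c': 2
  'd': 3
  'e': 1
Maximum frequency: 3

3


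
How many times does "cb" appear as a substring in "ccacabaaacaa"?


Searching for "cb" in "ccacabaaacaa"
Scanning each position:
  Position 0: "cc" => no
  Position 1: "ca" => no
  Position 2: "ac" => no
  Position 3: "ca" => no
  Position 4: "ab" => no
  Position 5: "ba" => no
  Position 6: "aa" => no
  Position 7: "aa" => no
  Position 8: "ac" => no
  Position 9: "ca" => no
  Position 10: "aa" => no
Total occurrences: 0

0


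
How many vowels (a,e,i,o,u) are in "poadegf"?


Input: poadegf
Checking each character:
  'p' at position 0: consonant
  'o' at position 1: vowel (running total: 1)
  'a' at position 2: vowel (running total: 2)
  'd' at position 3: consonant
  'e' at position 4: vowel (running total: 3)
  'g' at position 5: consonant
  'f' at position 6: consonant
Total vowels: 3

3


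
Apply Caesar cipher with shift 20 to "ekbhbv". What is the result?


Caesar cipher: shift "ekbhbv" by 20
  'e' (pos 4) + 20 = pos 24 = 'y'
  'k' (pos 10) + 20 = pos 4 = 'e'
  'b' (pos 1) + 20 = pos 21 = 'v'
  'h' (pos 7) + 20 = pos 1 = 'b'
  'b' (pos 1) + 20 = pos 21 = 'v'
  'v' (pos 21) + 20 = pos 15 = 'p'
Result: yevbvp

yevbvp


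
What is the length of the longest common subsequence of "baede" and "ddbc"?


LCS of "baede" and "ddbc"
DP table:
           d    d    b    c
      0    0    0    0    0
  b   0    0    0    1    1
  a   0    0    0    1    1
  e   0    0    0    1    1
  d   0    1    1    1    1
  e   0    1    1    1    1
LCS length = dp[5][4] = 1

1


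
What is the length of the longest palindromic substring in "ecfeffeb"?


Input: "ecfeffeb"
Checking substrings for palindromes:
  [3:7] "effe" (len 4) => palindrome
  [2:5] "fef" (len 3) => palindrome
  [4:6] "ff" (len 2) => palindrome
Longest palindromic substring: "effe" with length 4

4


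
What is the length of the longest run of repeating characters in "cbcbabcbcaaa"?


Input: "cbcbabcbcaaa"
Scanning for longest run:
  Position 1 ('b'): new char, reset run to 1
  Position 2 ('c'): new char, reset run to 1
  Position 3 ('b'): new char, reset run to 1
  Position 4 ('a'): new char, reset run to 1
  Position 5 ('b'): new char, reset run to 1
  Position 6 ('c'): new char, reset run to 1
  Position 7 ('b'): new char, reset run to 1
  Position 8 ('c'): new char, reset run to 1
  Position 9 ('a'): new char, reset run to 1
  Position 10 ('a'): continues run of 'a', length=2
  Position 11 ('a'): continues run of 'a', length=3
Longest run: 'a' with length 3

3


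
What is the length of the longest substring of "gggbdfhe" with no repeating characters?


Input: "gggbdfhe"
Sliding window (track last position of each char):
  Position 0 ('g'): window [0,0] length 1 -- new best
  Position 1 ('g'): repeat (last at 0), move window start to 1
  Position 1 ('g'): window [1,1] length 1
  Position 2 ('g'): repeat (last at 1), move window start to 2
  Position 2 ('g'): window [2,2] length 1
  Position 3 ('b'): window [2,3] length 2 -- new best
  Position 4 ('d'): window [2,4] length 3 -- new best
  Position 5 ('f'): window [2,5] length 4 -- new best
  Position 6 ('h'): window [2,6] length 5 -- new best
  Position 7 ('e'): window [2,7] length 6 -- new best
Longest substring with no repeats: "gbdfhe" with length 6

6


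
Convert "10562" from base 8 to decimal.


Input: "10562" in base 8
Positional expansion:
  Digit '1' (value 1) x 8^4 = 4096
  Digit '0' (value 0) x 8^3 = 0
  Digit '5' (value 5) x 8^2 = 320
  Digit '6' (value 6) x 8^1 = 48
  Digit '2' (value 2) x 8^0 = 2
Sum = 4466

4466


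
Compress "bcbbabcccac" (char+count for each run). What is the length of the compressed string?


Input: bcbbabcccac
Runs:
  'b' x 1 => "b1"
  'c' x 1 => "c1"
  'b' x 2 => "b2"
  'a' x 1 => "a1"
  'b' x 1 => "b1"
  'c' x 3 => "c3"
  'a' x 1 => "a1"
  'c' x 1 => "c1"
Compressed: "b1c1b2a1b1c3a1c1"
Compressed length: 16

16


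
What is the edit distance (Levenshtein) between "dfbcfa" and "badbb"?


Computing edit distance: "dfbcfa" -> "badbb"
DP table:
           b    a    d    b    b
      0    1    2    3    4    5
  d   1    1    2    2    3    4
  f   2    2    2    3    3    4
  b   3    2    3    3    3    3
  c   4    3    3    4    4    4
  f   5    4    4    4    5    5
  a   6    5    4    5    5    6
Edit distance = dp[6][5] = 6

6


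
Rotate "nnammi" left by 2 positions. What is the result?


Input: "nnammi", rotate left by 2
First 2 characters: "nn"
Remaining characters: "ammi"
Concatenate remaining + first: "ammi" + "nn" = "amminn"

amminn


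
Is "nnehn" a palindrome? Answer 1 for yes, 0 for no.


Input: nnehn
Reversed: nhenn
  Compare pos 0 ('n') with pos 4 ('n'): match
  Compare pos 1 ('n') with pos 3 ('h'): MISMATCH
Result: not a palindrome

0


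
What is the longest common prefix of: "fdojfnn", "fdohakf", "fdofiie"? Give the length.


Words: fdojfnn, fdohakf, fdofiie
  Position 0: all 'f' => match
  Position 1: all 'd' => match
  Position 2: all 'o' => match
  Position 3: ('j', 'h', 'f') => mismatch, stop
LCP = "fdo" (length 3)

3


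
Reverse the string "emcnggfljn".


Input: emcnggfljn
Reading characters right to left:
  Position 9: 'n'
  Position 8: 'j'
  Position 7: 'l'
  Position 6: 'f'
  Position 5: 'g'
  Position 4: 'g'
  Position 3: 'n'
  Position 2: 'c'
  Position 1: 'm'
  Position 0: 'e'
Reversed: njlfggncme

njlfggncme


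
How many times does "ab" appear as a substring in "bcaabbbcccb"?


Searching for "ab" in "bcaabbbcccb"
Scanning each position:
  Position 0: "bc" => no
  Position 1: "ca" => no
  Position 2: "aa" => no
  Position 3: "ab" => MATCH
  Position 4: "bb" => no
  Position 5: "bb" => no
  Position 6: "bc" => no
  Position 7: "cc" => no
  Position 8: "cc" => no
  Position 9: "cb" => no
Total occurrences: 1

1


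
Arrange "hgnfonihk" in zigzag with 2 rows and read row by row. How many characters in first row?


Zigzag "hgnfonihk" into 2 rows:
Placing characters:
  'h' => row 0
  'g' => row 1
  'n' => row 0
  'f' => row 1
  'o' => row 0
  'n' => row 1
  'i' => row 0
  'h' => row 1
  'k' => row 0
Rows:
  Row 0: "hnoik"
  Row 1: "gfnh"
First row length: 5

5
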